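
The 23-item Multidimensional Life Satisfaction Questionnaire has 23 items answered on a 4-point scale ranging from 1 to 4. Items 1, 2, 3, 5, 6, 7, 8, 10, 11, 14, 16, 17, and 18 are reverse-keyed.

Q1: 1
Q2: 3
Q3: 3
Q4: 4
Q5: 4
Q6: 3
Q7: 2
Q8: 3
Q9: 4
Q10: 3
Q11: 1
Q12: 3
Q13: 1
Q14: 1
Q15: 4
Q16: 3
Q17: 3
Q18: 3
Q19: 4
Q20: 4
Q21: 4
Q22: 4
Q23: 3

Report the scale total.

67

Raw sum = 68. Reverse-keyed items: 1, 2, 3, 5, 6, 7, 8, 10, 11, 14, 16, 17, 18; their raw sum = 33.
Each reversal replaces raw with 5 − raw, changing the total by 5 − 2·raw per item.
Total = 68 + 13·5 − 2·33 = 68 + 65 − 66 = 67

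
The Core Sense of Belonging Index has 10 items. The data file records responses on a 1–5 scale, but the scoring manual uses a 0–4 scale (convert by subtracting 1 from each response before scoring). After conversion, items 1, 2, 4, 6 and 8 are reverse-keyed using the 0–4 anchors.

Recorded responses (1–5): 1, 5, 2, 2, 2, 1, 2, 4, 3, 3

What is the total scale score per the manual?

19

Convert to 0–4: 0, 4, 1, 1, 1, 0, 1, 3, 2, 2
Reverse-coded (reverse-coded value = 4 − response):
  item 1: 4 − 0 = 4
  item 2: 4 − 4 = 0
  item 4: 4 − 1 = 3
  item 6: 4 − 0 = 4
  item 8: 4 − 3 = 1
Scored: 4, 0, 1, 3, 1, 4, 1, 1, 2, 2
Total = 19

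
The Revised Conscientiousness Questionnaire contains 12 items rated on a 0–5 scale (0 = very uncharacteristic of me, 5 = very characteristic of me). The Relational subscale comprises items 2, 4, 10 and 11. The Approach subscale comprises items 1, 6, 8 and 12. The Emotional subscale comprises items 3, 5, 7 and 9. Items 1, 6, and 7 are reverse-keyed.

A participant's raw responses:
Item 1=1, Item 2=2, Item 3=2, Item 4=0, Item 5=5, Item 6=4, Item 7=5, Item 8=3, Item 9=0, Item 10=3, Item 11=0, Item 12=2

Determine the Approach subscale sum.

10

Approach items: 1, 6, 8, 12.
Of these, items 1 & 6 are reverse-keyed; reversed = (0+5) − raw = 5 − raw.
  item 1: 5 − 1 = 4
  item 6: 5 − 4 = 1
  item 8: 3
  item 12: 2
Sum = 4 + 1 + 3 + 2 = 10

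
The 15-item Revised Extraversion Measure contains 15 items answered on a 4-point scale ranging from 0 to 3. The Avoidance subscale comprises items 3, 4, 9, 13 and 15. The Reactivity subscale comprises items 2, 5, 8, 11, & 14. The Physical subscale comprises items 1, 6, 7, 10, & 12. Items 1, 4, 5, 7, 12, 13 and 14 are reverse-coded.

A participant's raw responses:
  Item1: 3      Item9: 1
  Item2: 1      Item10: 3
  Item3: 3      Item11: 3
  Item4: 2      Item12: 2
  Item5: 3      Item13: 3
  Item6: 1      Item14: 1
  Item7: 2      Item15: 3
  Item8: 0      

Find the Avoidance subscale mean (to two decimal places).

1.60

Avoidance items: 3, 4, 9, 13, 15.
Of these, items 4 & 13 are reverse-coded; reverse-coded value = 3 − response.
  item 3: 3
  item 4: 3 − 2 = 1
  item 9: 1
  item 13: 3 − 3 = 0
  item 15: 3
Sum = 3 + 1 + 1 + 0 + 3 = 8
Mean = 8 / 5 = 1.60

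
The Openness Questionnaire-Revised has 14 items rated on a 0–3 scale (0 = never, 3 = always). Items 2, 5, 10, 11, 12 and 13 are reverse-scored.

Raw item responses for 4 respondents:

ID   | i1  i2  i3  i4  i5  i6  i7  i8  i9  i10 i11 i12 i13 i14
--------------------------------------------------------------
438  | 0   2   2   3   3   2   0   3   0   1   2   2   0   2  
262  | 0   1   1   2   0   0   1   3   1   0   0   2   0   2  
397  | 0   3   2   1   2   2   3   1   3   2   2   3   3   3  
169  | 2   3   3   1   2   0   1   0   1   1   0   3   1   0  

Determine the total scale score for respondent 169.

16

Respondent 169 raw: 2, 3, 3, 1, 2, 0, 1, 0, 1, 1, 0, 3, 1, 0.
Reverse-coded (reverse-coded value = 3 − response):
  item 1: 2
  item 2: 3 − 3 = 0
  item 3: 3
  item 4: 1
  item 5: 3 − 2 = 1
  item 6: 0
  item 7: 1
  item 8: 0
  item 9: 1
  item 10: 3 − 1 = 2
  item 11: 3 − 0 = 3
  item 12: 3 − 3 = 0
  item 13: 3 − 1 = 2
  item 14: 0
Sum = 2 + 0 + 3 + 1 + 1 + 0 + 1 + 0 + 1 + 2 + 3 + 0 + 2 + 0 = 16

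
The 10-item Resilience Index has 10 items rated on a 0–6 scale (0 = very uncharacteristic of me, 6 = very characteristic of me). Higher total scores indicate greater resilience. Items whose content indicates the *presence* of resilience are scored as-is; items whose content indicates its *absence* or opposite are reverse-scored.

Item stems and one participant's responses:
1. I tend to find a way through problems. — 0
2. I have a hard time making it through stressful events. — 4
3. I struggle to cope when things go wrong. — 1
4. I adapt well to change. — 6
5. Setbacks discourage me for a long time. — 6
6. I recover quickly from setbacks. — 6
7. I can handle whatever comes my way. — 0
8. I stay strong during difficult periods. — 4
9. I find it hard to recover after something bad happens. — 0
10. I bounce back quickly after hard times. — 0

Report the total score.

29

Items 2, 3, 5, 9 describe the absence/opposite of resilience → reverse-score.
reverse-coded value = 6 − response.
  item 1: 0
  item 2: 6 − 4 = 2
  item 3: 6 − 1 = 5
  item 4: 6
  item 5: 6 − 6 = 0
  item 6: 6
  item 7: 0
  item 8: 4
  item 9: 6 − 0 = 6
  item 10: 0
Total = 0 + 2 + 5 + 6 + 0 + 6 + 0 + 4 + 6 + 0 = 29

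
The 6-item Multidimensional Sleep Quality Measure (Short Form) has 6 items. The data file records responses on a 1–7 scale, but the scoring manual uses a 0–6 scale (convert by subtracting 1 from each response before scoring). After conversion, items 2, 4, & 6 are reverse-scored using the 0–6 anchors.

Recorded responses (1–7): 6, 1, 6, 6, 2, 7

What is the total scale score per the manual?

Convert to 0–6: 5, 0, 5, 5, 1, 6
Reverse-coded (reverse-coded value = 6 − response):
  item 2: 6 − 0 = 6
  item 4: 6 − 5 = 1
  item 6: 6 − 6 = 0
Scored: 5, 6, 5, 1, 1, 0
Total = 18

18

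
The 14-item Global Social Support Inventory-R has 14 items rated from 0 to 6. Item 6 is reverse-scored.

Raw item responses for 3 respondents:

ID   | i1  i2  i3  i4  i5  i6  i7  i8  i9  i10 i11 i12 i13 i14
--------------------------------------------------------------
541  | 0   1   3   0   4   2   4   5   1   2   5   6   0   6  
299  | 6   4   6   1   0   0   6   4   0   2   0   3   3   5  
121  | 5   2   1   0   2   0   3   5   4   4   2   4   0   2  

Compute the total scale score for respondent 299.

Respondent 299 raw: 6, 4, 6, 1, 0, 0, 6, 4, 0, 2, 0, 3, 3, 5.
Reverse-coded (reversed = (0+6) − raw = 6 − raw):
  item 1: 6
  item 2: 4
  item 3: 6
  item 4: 1
  item 5: 0
  item 6: 6 − 0 = 6
  item 7: 6
  item 8: 4
  item 9: 0
  item 10: 2
  item 11: 0
  item 12: 3
  item 13: 3
  item 14: 5
Sum = 6 + 4 + 6 + 1 + 0 + 6 + 6 + 4 + 0 + 2 + 0 + 3 + 3 + 5 = 46

46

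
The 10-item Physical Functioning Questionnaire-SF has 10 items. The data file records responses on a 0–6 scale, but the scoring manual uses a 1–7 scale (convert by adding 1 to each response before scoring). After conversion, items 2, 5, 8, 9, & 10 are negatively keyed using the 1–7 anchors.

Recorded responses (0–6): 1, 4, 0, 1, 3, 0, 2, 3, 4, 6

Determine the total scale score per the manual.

24

Convert to 1–7: 2, 5, 1, 2, 4, 1, 3, 4, 5, 7
Reverse-coded (reversed = (1+7) − raw = 8 − raw):
  item 2: 8 − 5 = 3
  item 5: 8 − 4 = 4
  item 8: 8 − 4 = 4
  item 9: 8 − 5 = 3
  item 10: 8 − 7 = 1
Scored: 2, 3, 1, 2, 4, 1, 3, 4, 3, 1
Total = 24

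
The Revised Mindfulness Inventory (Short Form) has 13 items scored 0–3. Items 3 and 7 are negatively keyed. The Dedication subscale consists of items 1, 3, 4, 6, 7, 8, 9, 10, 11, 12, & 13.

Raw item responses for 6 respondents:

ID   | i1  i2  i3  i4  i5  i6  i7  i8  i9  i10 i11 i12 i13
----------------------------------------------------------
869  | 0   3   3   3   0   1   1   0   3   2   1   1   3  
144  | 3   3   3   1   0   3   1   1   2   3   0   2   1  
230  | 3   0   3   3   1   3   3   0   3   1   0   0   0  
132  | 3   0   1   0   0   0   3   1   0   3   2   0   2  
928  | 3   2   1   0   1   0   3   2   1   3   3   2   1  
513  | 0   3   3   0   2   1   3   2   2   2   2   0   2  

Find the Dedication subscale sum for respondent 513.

Respondent 513 raw: 0, 3, 3, 0, 2, 1, 3, 2, 2, 2, 2, 0, 2.
Dedication items: 1, 3, 4, 6, 7, 8, 9, 10, 11, 12, 13.
Reverse-coded (reverse-coded value = 3 − response):
  item 1: 0
  item 3: 3 − 3 = 0
  item 4: 0
  item 6: 1
  item 7: 3 − 3 = 0
  item 8: 2
  item 9: 2
  item 10: 2
  item 11: 2
  item 12: 0
  item 13: 2
Sum = 0 + 0 + 0 + 1 + 0 + 2 + 2 + 2 + 2 + 0 + 2 = 11

11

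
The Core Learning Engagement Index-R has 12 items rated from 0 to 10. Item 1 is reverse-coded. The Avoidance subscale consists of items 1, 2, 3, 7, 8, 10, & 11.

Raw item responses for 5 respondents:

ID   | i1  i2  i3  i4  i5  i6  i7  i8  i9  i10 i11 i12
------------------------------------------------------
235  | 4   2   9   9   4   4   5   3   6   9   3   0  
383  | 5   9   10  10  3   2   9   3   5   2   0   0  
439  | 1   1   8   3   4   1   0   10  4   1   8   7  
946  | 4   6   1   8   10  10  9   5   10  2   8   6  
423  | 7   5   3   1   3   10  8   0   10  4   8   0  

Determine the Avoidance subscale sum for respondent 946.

Respondent 946 raw: 4, 6, 1, 8, 10, 10, 9, 5, 10, 2, 8, 6.
Avoidance items: 1, 2, 3, 7, 8, 10, 11.
Reverse-coded (reversed = (0+10) − raw = 10 − raw):
  item 1: 10 − 4 = 6
  item 2: 6
  item 3: 1
  item 7: 9
  item 8: 5
  item 10: 2
  item 11: 8
Sum = 6 + 6 + 1 + 9 + 5 + 2 + 8 = 37

37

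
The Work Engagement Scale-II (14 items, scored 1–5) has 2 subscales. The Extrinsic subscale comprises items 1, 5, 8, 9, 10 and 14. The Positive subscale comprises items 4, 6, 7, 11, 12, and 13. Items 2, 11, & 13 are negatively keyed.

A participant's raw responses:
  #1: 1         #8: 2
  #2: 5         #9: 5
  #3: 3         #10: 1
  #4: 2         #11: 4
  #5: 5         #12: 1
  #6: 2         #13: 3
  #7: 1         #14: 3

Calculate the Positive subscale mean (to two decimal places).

Positive items: 4, 6, 7, 11, 12, 13.
Of these, items 11 and 13 are negatively keyed; reversed = (1+5) − raw = 6 − raw.
  item 4: 2
  item 6: 2
  item 7: 1
  item 11: 6 − 4 = 2
  item 12: 1
  item 13: 6 − 3 = 3
Sum = 2 + 2 + 1 + 2 + 1 + 3 = 11
Mean = 11 / 6 = 1.83

1.83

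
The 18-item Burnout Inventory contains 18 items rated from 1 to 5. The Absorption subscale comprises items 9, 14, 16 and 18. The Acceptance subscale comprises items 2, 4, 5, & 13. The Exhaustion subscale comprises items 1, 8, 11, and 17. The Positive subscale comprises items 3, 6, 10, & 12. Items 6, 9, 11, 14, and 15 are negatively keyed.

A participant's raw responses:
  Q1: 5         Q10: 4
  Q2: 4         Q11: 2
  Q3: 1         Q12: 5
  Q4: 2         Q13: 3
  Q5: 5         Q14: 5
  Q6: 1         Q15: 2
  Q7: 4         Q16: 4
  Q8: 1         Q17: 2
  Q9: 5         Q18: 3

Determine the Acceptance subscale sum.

14

Acceptance items: 2, 4, 5, 13.
  item 2: 4
  item 4: 2
  item 5: 5
  item 13: 3
Sum = 4 + 2 + 5 + 3 = 14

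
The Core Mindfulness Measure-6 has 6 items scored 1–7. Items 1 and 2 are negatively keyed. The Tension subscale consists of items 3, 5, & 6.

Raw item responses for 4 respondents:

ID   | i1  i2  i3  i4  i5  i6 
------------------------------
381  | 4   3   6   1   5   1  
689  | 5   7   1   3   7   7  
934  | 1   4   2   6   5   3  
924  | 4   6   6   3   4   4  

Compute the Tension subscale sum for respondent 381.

12

Respondent 381 raw: 4, 3, 6, 1, 5, 1.
Tension items: 3, 5, 6.
Reverse-coded (on a 1–7 scale, reversed = 8 − raw):
  item 3: 6
  item 5: 5
  item 6: 1
Sum = 6 + 5 + 1 = 12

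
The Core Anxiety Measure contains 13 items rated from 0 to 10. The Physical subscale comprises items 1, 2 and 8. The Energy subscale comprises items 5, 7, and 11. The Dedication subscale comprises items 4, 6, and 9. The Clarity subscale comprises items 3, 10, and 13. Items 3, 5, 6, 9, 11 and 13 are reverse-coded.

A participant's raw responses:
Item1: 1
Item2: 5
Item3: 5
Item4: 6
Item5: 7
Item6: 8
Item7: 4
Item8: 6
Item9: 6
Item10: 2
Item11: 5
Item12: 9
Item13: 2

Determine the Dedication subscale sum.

Dedication items: 4, 6, 9.
Of these, items 6 & 9 are reverse-coded; reverse-coded value = 10 − response.
  item 4: 6
  item 6: 10 − 8 = 2
  item 9: 10 − 6 = 4
Sum = 6 + 2 + 4 = 12

12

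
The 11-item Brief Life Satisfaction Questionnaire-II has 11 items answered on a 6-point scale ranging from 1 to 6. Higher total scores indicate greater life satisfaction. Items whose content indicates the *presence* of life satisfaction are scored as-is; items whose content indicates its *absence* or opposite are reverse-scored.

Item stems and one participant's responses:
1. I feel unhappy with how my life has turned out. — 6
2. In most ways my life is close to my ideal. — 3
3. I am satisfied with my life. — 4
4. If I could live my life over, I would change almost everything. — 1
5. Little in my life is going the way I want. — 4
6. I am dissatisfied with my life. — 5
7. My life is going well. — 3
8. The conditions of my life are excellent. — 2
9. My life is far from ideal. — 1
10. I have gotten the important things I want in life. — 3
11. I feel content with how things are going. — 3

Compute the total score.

Items 1, 4, 5, 6, 9 describe the absence/opposite of life satisfaction → reverse-score.
on a 1–6 scale, reversed = 7 − raw.
  item 1: 7 − 6 = 1
  item 2: 3
  item 3: 4
  item 4: 7 − 1 = 6
  item 5: 7 − 4 = 3
  item 6: 7 − 5 = 2
  item 7: 3
  item 8: 2
  item 9: 7 − 1 = 6
  item 10: 3
  item 11: 3
Total = 1 + 3 + 4 + 6 + 3 + 2 + 3 + 2 + 6 + 3 + 3 = 36

36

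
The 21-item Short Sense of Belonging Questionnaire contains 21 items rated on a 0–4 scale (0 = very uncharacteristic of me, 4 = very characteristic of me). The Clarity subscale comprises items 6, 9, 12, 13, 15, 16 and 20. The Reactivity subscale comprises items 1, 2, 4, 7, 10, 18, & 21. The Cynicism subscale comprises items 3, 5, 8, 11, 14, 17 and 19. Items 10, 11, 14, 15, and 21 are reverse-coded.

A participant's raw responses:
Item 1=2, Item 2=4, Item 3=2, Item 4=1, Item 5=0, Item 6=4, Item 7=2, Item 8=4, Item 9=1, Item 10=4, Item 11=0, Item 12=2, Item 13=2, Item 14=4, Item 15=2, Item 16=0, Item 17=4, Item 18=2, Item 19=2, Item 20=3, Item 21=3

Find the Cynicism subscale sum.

16

Cynicism items: 3, 5, 8, 11, 14, 17, 19.
Of these, items 11 and 14 are reverse-coded; on a 0–4 scale, reversed = 4 − raw.
  item 3: 2
  item 5: 0
  item 8: 4
  item 11: 4 − 0 = 4
  item 14: 4 − 4 = 0
  item 17: 4
  item 19: 2
Sum = 2 + 0 + 4 + 4 + 0 + 4 + 2 = 16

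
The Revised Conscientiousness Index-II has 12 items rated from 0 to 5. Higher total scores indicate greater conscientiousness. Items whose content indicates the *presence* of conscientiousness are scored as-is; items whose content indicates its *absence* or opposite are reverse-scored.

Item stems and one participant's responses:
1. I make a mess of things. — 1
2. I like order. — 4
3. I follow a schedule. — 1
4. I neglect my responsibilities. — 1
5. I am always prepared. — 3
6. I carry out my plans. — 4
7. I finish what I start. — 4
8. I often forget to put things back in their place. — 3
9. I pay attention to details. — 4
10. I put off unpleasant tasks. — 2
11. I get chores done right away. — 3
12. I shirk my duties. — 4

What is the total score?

37

Items 1, 4, 8, 10, 12 describe the absence/opposite of conscientiousness → reverse-score.
reverse-coded value = 5 − response.
  item 1: 5 − 1 = 4
  item 2: 4
  item 3: 1
  item 4: 5 − 1 = 4
  item 5: 3
  item 6: 4
  item 7: 4
  item 8: 5 − 3 = 2
  item 9: 4
  item 10: 5 − 2 = 3
  item 11: 3
  item 12: 5 − 4 = 1
Total = 4 + 4 + 1 + 4 + 3 + 4 + 4 + 2 + 4 + 3 + 3 + 1 = 37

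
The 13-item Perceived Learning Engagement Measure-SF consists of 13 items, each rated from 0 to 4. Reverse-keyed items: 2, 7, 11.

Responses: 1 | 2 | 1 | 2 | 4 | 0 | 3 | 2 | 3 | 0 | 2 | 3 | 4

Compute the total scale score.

25

Raw sum = 27. Reverse-keyed items: 2, 7, 11; their raw sum = 7.
Each reversal replaces raw with 4 − raw, changing the total by 4 − 2·raw per item.
Total = 27 + 3·4 − 2·7 = 27 + 12 − 14 = 25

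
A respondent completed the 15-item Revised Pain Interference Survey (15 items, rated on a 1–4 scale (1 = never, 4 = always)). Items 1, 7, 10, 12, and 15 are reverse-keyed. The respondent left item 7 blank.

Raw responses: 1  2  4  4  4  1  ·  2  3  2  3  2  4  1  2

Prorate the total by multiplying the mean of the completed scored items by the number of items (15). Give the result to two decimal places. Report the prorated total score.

Reverse-coded (reverse-coded value = 5 − response):
  item 1: 5 − 1 = 4
  item 10: 5 − 2 = 3
  item 12: 5 − 2 = 3
  item 15: 5 − 2 = 3
Completed scored items (14 of 15): 4, 2, 4, 4, 4, 1, 2, 3, 3, 3, 3, 4, 1, 3; sum = 41.
Person mean = 41 / 14 ≈ 2.9286
Prorated total = (41 / 14) × 15 = 43.93 (to 2 dp)

43.93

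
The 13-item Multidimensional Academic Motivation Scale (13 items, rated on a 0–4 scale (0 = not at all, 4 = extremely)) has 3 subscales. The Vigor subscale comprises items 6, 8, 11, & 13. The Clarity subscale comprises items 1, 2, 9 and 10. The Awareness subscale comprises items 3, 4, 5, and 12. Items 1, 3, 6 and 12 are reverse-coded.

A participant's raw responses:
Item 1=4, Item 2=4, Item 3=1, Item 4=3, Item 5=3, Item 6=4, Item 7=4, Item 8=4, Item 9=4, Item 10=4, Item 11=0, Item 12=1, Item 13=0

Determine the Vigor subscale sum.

Vigor items: 6, 8, 11, 13.
Of these, item 6 is reverse-coded; reverse-coded value = 4 − response.
  item 6: 4 − 4 = 0
  item 8: 4
  item 11: 0
  item 13: 0
Sum = 0 + 4 + 0 + 0 = 4

4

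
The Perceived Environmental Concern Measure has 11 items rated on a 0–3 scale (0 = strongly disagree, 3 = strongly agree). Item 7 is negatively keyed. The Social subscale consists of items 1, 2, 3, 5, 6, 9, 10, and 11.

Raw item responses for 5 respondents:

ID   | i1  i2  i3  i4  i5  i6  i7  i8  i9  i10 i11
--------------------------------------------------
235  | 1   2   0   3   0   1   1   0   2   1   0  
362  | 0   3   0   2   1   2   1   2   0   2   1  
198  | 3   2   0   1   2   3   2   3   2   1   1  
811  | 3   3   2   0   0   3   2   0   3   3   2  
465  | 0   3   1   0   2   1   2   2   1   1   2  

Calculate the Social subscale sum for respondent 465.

Respondent 465 raw: 0, 3, 1, 0, 2, 1, 2, 2, 1, 1, 2.
Social items: 1, 2, 3, 5, 6, 9, 10, 11.
Reverse-coded (reverse-coded value = 3 − response):
  item 1: 0
  item 2: 3
  item 3: 1
  item 5: 2
  item 6: 1
  item 9: 1
  item 10: 1
  item 11: 2
Sum = 0 + 3 + 1 + 2 + 1 + 1 + 1 + 2 = 11

11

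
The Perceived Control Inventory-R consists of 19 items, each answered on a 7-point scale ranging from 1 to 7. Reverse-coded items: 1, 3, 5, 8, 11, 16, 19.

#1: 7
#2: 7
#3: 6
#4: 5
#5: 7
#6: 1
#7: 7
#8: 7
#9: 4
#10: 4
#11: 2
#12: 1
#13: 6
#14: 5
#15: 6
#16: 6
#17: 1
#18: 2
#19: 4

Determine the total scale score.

Reversing items 1, 3, 5, 8, 11, 16, & 19 with 8 − raw:
Total = (8−7) + 7 + (8−6) + 5 + (8−7) + 1 + 7 + (8−7) + 4 + 4 + (8−2) + 1 + 6 + 5 + 6 + (8−6) + 1 + 2 + (8−4)
      = 1 + 7 + 2 + 5 + 1 + 1 + 7 + 1 + 4 + 4 + 6 + 1 + 6 + 5 + 6 + 2 + 1 + 2 + 4 = 66

66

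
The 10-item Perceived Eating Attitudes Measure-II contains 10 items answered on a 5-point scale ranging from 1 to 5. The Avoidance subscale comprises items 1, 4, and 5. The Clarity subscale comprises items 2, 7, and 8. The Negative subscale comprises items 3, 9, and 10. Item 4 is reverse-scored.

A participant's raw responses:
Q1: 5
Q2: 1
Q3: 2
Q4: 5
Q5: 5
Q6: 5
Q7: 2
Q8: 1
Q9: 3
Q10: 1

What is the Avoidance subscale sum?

Avoidance items: 1, 4, 5.
Of these, item 4 is reverse-scored; on a 1–5 scale, reversed = 6 − raw.
  item 1: 5
  item 4: 6 − 5 = 1
  item 5: 5
Sum = 5 + 1 + 5 = 11

11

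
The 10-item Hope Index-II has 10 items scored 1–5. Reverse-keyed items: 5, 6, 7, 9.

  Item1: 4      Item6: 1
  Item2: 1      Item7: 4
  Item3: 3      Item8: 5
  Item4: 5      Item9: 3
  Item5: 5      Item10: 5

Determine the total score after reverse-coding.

34

Raw sum = 36. Reverse-keyed items: 5, 6, 7, 9; their raw sum = 13.
Each reversal replaces raw with 6 − raw, changing the total by 6 − 2·raw per item.
Total = 36 + 4·6 − 2·13 = 36 + 24 − 26 = 34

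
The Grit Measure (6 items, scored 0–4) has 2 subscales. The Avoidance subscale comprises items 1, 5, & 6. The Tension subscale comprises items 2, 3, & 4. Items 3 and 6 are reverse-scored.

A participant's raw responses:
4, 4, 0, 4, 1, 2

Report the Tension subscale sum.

Tension items: 2, 3, 4.
Of these, item 3 is reverse-scored; reverse-coded value = 4 − response.
  item 2: 4
  item 3: 4 − 0 = 4
  item 4: 4
Sum = 4 + 4 + 4 = 12

12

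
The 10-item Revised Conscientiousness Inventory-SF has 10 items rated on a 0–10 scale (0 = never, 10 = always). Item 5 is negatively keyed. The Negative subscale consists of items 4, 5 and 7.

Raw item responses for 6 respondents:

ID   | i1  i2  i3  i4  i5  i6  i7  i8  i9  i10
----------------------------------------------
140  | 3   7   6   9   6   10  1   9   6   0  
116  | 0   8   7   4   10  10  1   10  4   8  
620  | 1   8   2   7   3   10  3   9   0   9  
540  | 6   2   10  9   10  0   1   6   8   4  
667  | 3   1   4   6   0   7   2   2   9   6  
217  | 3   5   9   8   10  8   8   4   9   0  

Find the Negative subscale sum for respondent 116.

Respondent 116 raw: 0, 8, 7, 4, 10, 10, 1, 10, 4, 8.
Negative items: 4, 5, 7.
Reverse-coded (on a 0–10 scale, reversed = 10 − raw):
  item 4: 4
  item 5: 10 − 10 = 0
  item 7: 1
Sum = 4 + 0 + 1 = 5

5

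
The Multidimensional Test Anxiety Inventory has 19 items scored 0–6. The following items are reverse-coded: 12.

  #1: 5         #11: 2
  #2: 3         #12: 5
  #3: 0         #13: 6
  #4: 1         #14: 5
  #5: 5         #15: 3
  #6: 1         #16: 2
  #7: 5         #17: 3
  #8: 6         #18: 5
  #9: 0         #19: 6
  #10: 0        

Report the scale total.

Raw sum = 63. Reverse-coded items: 12; their raw sum = 5.
Each reversal replaces raw with 6 − raw, changing the total by 6 − 2·raw per item.
Total = 63 + 1·6 − 2·5 = 63 + 6 − 10 = 59

59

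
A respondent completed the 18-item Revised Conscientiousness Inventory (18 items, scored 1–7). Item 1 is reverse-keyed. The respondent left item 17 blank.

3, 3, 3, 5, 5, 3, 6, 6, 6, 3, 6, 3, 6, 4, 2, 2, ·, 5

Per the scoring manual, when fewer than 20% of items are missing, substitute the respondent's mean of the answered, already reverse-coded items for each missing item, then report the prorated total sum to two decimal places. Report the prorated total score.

77.29

Reverse-coded (on a 1–7 scale, reversed = 8 − raw):
  item 1: 8 − 3 = 5
Completed scored items (17 of 18): 5, 3, 3, 5, 5, 3, 6, 6, 6, 3, 6, 3, 6, 4, 2, 2, 5; sum = 73.
Person mean = 73 / 17 ≈ 4.2941
Prorated total = (73 / 17) × 18 = 77.29 (to 2 dp)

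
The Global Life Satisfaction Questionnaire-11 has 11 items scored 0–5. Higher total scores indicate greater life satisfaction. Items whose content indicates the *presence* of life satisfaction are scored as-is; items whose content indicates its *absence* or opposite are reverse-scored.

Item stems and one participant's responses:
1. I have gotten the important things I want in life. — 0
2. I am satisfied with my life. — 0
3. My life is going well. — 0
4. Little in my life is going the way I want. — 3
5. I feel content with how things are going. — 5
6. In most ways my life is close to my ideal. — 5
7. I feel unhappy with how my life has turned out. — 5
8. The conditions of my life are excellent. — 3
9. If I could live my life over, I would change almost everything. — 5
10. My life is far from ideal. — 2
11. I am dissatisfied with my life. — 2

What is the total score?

21

Items 4, 7, 9, 10, 11 describe the absence/opposite of life satisfaction → reverse-score.
reversed = (0+5) − raw = 5 − raw.
  item 1: 0
  item 2: 0
  item 3: 0
  item 4: 5 − 3 = 2
  item 5: 5
  item 6: 5
  item 7: 5 − 5 = 0
  item 8: 3
  item 9: 5 − 5 = 0
  item 10: 5 − 2 = 3
  item 11: 5 − 2 = 3
Total = 0 + 0 + 0 + 2 + 5 + 5 + 0 + 3 + 0 + 3 + 3 = 21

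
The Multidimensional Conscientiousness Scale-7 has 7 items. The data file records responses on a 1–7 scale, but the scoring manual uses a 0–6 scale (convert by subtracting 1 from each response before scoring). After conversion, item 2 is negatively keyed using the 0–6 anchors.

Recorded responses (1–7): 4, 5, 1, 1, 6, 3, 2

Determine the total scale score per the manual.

13

Convert to 0–6: 3, 4, 0, 0, 5, 2, 1
Reverse-coded (reverse-coded value = 6 − response):
  item 2: 6 − 4 = 2
Scored: 3, 2, 0, 0, 5, 2, 1
Total = 13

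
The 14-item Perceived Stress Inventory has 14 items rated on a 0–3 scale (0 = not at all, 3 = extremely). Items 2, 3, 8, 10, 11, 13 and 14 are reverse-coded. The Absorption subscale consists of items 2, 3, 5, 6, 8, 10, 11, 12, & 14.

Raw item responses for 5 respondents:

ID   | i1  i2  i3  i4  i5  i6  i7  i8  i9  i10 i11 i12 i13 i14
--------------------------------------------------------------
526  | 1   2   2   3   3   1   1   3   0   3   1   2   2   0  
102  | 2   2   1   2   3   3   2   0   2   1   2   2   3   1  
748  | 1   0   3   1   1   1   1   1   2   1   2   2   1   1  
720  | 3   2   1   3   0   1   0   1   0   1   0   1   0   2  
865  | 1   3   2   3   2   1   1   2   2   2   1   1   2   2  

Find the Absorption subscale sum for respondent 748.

Respondent 748 raw: 1, 0, 3, 1, 1, 1, 1, 1, 2, 1, 2, 2, 1, 1.
Absorption items: 2, 3, 5, 6, 8, 10, 11, 12, 14.
Reverse-coded (reverse-coded value = 3 − response):
  item 2: 3 − 0 = 3
  item 3: 3 − 3 = 0
  item 5: 1
  item 6: 1
  item 8: 3 − 1 = 2
  item 10: 3 − 1 = 2
  item 11: 3 − 2 = 1
  item 12: 2
  item 14: 3 − 1 = 2
Sum = 3 + 0 + 1 + 1 + 2 + 2 + 1 + 2 + 2 = 14

14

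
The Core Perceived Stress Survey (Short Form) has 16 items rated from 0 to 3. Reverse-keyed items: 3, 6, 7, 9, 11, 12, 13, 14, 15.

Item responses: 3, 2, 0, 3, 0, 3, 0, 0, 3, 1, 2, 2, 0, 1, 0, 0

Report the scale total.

Reversing items 3, 6, 7, 9, 11, 12, 13, 14 and 15 with 3 − raw:
Total = 3 + 2 + (3−0) + 3 + 0 + (3−3) + (3−0) + 0 + (3−3) + 1 + (3−2) + (3−2) + (3−0) + (3−1) + (3−0) + 0
      = 3 + 2 + 3 + 3 + 0 + 0 + 3 + 0 + 0 + 1 + 1 + 1 + 3 + 2 + 3 + 0 = 25

25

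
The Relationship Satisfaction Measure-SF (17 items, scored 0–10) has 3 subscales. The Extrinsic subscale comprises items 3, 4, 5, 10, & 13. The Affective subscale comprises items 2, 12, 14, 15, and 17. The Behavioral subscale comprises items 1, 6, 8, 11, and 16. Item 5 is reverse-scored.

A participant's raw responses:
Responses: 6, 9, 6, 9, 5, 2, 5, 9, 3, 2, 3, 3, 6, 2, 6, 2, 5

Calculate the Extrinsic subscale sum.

28

Extrinsic items: 3, 4, 5, 10, 13.
Of these, item 5 is reverse-scored; on a 0–10 scale, reversed = 10 − raw.
  item 3: 6
  item 4: 9
  item 5: 10 − 5 = 5
  item 10: 2
  item 13: 6
Sum = 6 + 9 + 5 + 2 + 6 = 28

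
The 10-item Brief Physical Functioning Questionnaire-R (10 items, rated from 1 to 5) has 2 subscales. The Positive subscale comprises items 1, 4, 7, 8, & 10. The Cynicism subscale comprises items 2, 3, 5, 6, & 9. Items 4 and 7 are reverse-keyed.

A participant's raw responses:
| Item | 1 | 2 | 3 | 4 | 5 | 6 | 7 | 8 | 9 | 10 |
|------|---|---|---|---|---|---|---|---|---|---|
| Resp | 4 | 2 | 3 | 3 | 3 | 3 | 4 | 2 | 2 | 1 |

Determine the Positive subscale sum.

Positive items: 1, 4, 7, 8, 10.
Of these, items 4 and 7 are reverse-keyed; reverse-coded value = 6 − response.
  item 1: 4
  item 4: 6 − 3 = 3
  item 7: 6 − 4 = 2
  item 8: 2
  item 10: 1
Sum = 4 + 3 + 2 + 2 + 1 = 12

12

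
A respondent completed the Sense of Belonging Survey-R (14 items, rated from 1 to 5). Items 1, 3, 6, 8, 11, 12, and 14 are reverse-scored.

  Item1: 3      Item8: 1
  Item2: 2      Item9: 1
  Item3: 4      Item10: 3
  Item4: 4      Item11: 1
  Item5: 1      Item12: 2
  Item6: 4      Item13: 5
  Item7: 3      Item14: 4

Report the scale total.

Reverse-scored items use 6 − raw:
  item 1: 6 − 3 = 3
  item 3: 6 − 4 = 2
  item 6: 6 − 4 = 2
  item 8: 6 − 1 = 5
  item 11: 6 − 1 = 5
  item 12: 6 − 2 = 4
  item 14: 6 − 4 = 2
After reverse-coding: 3, 2, 2, 4, 1, 2, 3, 5, 1, 3, 5, 4, 5, 2
Total = 3 + 2 + 2 + 4 + 1 + 2 + 3 + 5 + 1 + 3 + 5 + 4 + 5 + 2 = 42

42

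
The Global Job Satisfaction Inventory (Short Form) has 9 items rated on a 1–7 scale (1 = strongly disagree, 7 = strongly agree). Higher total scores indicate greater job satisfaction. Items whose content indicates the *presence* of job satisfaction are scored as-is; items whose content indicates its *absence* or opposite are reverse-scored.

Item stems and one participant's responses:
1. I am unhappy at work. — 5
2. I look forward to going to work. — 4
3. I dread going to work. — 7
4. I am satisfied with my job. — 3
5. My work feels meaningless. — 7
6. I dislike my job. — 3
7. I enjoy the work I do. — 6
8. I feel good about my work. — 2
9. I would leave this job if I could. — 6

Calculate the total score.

27

Items 1, 3, 5, 6, 9 describe the absence/opposite of job satisfaction → reverse-score.
on a 1–7 scale, reversed = 8 − raw.
  item 1: 8 − 5 = 3
  item 2: 4
  item 3: 8 − 7 = 1
  item 4: 3
  item 5: 8 − 7 = 1
  item 6: 8 − 3 = 5
  item 7: 6
  item 8: 2
  item 9: 8 − 6 = 2
Total = 3 + 4 + 1 + 3 + 1 + 5 + 6 + 2 + 2 = 27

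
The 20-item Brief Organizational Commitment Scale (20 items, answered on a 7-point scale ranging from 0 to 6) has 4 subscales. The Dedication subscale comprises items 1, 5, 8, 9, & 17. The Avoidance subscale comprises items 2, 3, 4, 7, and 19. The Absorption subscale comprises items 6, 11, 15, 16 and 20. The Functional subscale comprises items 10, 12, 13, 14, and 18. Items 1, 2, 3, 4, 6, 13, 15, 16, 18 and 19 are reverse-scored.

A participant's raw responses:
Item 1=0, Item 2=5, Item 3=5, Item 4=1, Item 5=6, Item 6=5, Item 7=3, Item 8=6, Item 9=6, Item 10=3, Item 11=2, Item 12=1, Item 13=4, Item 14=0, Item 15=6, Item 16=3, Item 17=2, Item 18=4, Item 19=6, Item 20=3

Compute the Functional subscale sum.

8

Functional items: 10, 12, 13, 14, 18.
Of these, items 13 and 18 are reverse-scored; on a 0–6 scale, reversed = 6 − raw.
  item 10: 3
  item 12: 1
  item 13: 6 − 4 = 2
  item 14: 0
  item 18: 6 − 4 = 2
Sum = 3 + 1 + 2 + 0 + 2 = 8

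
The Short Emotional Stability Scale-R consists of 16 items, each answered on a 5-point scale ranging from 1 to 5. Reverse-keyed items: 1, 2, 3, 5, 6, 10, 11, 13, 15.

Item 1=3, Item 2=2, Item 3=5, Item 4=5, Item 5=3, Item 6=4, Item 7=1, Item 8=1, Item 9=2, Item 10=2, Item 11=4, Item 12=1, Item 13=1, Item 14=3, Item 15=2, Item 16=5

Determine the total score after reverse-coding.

46

Reversing items 1, 2, 3, 5, 6, 10, 11, 13, & 15 with 6 − raw:
Total = (6−3) + (6−2) + (6−5) + 5 + (6−3) + (6−4) + 1 + 1 + 2 + (6−2) + (6−4) + 1 + (6−1) + 3 + (6−2) + 5
      = 3 + 4 + 1 + 5 + 3 + 2 + 1 + 1 + 2 + 4 + 2 + 1 + 5 + 3 + 4 + 5 = 46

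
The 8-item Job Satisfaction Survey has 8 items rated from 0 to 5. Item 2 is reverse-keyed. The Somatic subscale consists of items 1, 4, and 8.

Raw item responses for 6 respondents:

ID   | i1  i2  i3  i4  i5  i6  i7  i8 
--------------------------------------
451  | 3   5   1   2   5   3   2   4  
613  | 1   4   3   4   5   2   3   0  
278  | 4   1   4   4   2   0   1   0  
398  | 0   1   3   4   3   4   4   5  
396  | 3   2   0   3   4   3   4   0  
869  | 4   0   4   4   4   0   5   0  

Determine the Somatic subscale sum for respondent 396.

Respondent 396 raw: 3, 2, 0, 3, 4, 3, 4, 0.
Somatic items: 1, 4, 8.
Reverse-coded (on a 0–5 scale, reversed = 5 − raw):
  item 1: 3
  item 4: 3
  item 8: 0
Sum = 3 + 3 + 0 = 6

6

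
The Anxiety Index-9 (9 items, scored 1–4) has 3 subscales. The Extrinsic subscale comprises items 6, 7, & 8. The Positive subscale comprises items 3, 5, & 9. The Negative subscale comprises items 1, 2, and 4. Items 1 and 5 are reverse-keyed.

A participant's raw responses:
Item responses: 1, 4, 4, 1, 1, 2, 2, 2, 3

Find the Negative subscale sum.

Negative items: 1, 2, 4.
Of these, item 1 is reverse-keyed; reverse-coded value = 5 − response.
  item 1: 5 − 1 = 4
  item 2: 4
  item 4: 1
Sum = 4 + 4 + 1 = 9

9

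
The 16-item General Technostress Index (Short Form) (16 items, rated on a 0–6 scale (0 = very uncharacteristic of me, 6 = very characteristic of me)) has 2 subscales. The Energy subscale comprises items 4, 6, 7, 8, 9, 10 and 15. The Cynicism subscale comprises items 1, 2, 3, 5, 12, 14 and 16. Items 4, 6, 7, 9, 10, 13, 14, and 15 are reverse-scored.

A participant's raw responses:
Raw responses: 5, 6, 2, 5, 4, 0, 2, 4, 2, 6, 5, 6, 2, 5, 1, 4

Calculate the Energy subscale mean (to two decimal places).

3.43

Energy items: 4, 6, 7, 8, 9, 10, 15.
Of these, items 4, 6, 7, 9, 10, and 15 are reverse-scored; on a 0–6 scale, reversed = 6 − raw.
  item 4: 6 − 5 = 1
  item 6: 6 − 0 = 6
  item 7: 6 − 2 = 4
  item 8: 4
  item 9: 6 − 2 = 4
  item 10: 6 − 6 = 0
  item 15: 6 − 1 = 5
Sum = 1 + 6 + 4 + 4 + 4 + 0 + 5 = 24
Mean = 24 / 7 = 3.43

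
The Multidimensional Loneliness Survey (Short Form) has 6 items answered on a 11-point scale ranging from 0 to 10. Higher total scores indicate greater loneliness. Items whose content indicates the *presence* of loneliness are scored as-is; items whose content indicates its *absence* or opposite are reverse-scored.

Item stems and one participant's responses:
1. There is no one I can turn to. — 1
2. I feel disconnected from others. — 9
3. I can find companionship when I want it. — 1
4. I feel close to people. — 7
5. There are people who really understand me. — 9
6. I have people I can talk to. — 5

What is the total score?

Items 3, 4, 5, 6 describe the absence/opposite of loneliness → reverse-score.
reverse-coded value = 10 − response.
  item 1: 1
  item 2: 9
  item 3: 10 − 1 = 9
  item 4: 10 − 7 = 3
  item 5: 10 − 9 = 1
  item 6: 10 − 5 = 5
Total = 1 + 9 + 9 + 3 + 1 + 5 = 28

28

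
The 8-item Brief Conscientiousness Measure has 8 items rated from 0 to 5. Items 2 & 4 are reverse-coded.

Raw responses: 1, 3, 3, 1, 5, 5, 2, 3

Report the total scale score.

Reverse-coded items (reverse-coded value = 5 − response):
  item 2: 5 − 3 = 2
  item 4: 5 − 1 = 4
Scored items: 1, 2, 3, 4, 5, 5, 2, 3
Total = 1 + 2 + 3 + 4 + 5 + 5 + 2 + 3 = 25

25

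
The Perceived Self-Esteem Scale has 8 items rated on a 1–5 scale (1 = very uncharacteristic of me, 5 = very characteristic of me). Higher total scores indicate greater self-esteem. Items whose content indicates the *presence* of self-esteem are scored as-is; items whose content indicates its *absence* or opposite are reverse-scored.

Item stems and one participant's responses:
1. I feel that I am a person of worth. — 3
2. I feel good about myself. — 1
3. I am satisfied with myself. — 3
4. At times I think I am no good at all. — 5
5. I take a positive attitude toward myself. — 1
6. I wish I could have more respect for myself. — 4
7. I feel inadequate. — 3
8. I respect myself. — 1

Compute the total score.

15

Items 4, 6, 7 describe the absence/opposite of self-esteem → reverse-score.
reversed = (1+5) − raw = 6 − raw.
  item 1: 3
  item 2: 1
  item 3: 3
  item 4: 6 − 5 = 1
  item 5: 1
  item 6: 6 − 4 = 2
  item 7: 6 − 3 = 3
  item 8: 1
Total = 3 + 1 + 3 + 1 + 1 + 2 + 3 + 1 = 15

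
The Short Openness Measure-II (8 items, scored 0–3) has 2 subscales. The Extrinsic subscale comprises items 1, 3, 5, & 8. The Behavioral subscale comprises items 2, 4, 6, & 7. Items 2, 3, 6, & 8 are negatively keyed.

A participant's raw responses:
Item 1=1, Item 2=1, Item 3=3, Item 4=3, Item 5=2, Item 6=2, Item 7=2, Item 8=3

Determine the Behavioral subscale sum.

Behavioral items: 2, 4, 6, 7.
Of these, items 2 & 6 are negatively keyed; on a 0–3 scale, reversed = 3 − raw.
  item 2: 3 − 1 = 2
  item 4: 3
  item 6: 3 − 2 = 1
  item 7: 2
Sum = 2 + 3 + 1 + 2 = 8

8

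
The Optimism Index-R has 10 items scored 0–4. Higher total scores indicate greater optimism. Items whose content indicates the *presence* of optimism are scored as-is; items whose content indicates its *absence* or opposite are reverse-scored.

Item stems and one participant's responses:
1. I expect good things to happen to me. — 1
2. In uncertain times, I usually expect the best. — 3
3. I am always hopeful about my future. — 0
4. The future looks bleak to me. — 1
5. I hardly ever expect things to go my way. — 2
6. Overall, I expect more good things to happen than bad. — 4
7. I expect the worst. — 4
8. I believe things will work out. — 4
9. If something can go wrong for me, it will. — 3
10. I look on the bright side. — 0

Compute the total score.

Items 4, 5, 7, 9 describe the absence/opposite of optimism → reverse-score.
reverse-coded value = 4 − response.
  item 1: 1
  item 2: 3
  item 3: 0
  item 4: 4 − 1 = 3
  item 5: 4 − 2 = 2
  item 6: 4
  item 7: 4 − 4 = 0
  item 8: 4
  item 9: 4 − 3 = 1
  item 10: 0
Total = 1 + 3 + 0 + 3 + 2 + 4 + 0 + 4 + 1 + 0 = 18

18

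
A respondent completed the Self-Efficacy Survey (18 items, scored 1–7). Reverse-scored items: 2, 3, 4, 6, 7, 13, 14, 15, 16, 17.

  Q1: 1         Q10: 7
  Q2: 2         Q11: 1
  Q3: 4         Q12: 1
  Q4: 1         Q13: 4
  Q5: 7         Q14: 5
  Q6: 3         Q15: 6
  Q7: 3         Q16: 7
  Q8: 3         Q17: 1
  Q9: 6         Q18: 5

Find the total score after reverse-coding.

75

Reverse-coded items (reversed = (1+7) − raw = 8 − raw):
  item 2: 8 − 2 = 6
  item 3: 8 − 4 = 4
  item 4: 8 − 1 = 7
  item 6: 8 − 3 = 5
  item 7: 8 − 3 = 5
  item 13: 8 − 4 = 4
  item 14: 8 − 5 = 3
  item 15: 8 − 6 = 2
  item 16: 8 − 7 = 1
  item 17: 8 − 1 = 7
After reverse-coding: 1, 6, 4, 7, 7, 5, 5, 3, 6, 7, 1, 1, 4, 3, 2, 1, 7, 5
Total = 1 + 6 + 4 + 7 + 7 + 5 + 5 + 3 + 6 + 7 + 1 + 1 + 4 + 3 + 2 + 1 + 7 + 5 = 75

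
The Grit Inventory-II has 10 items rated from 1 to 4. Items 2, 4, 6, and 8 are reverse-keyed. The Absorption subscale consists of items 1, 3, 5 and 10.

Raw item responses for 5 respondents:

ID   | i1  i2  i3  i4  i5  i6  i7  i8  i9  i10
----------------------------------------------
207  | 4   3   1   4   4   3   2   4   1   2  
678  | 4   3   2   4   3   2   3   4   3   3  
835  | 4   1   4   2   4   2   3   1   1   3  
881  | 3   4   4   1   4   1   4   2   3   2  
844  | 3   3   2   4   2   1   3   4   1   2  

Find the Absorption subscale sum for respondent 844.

Respondent 844 raw: 3, 3, 2, 4, 2, 1, 3, 4, 1, 2.
Absorption items: 1, 3, 5, 10.
Reverse-coded (reverse-coded value = 5 − response):
  item 1: 3
  item 3: 2
  item 5: 2
  item 10: 2
Sum = 3 + 2 + 2 + 2 = 9

9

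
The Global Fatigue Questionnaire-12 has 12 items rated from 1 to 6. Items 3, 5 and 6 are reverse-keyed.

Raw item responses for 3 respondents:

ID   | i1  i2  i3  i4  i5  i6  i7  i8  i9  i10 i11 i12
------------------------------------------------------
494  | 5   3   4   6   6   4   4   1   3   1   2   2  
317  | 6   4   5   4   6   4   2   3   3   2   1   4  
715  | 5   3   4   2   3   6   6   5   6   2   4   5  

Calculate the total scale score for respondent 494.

34

Respondent 494 raw: 5, 3, 4, 6, 6, 4, 4, 1, 3, 1, 2, 2.
Reverse-coded (reversed = (1+6) − raw = 7 − raw):
  item 1: 5
  item 2: 3
  item 3: 7 − 4 = 3
  item 4: 6
  item 5: 7 − 6 = 1
  item 6: 7 − 4 = 3
  item 7: 4
  item 8: 1
  item 9: 3
  item 10: 1
  item 11: 2
  item 12: 2
Sum = 5 + 3 + 3 + 6 + 1 + 3 + 4 + 1 + 3 + 1 + 2 + 2 = 34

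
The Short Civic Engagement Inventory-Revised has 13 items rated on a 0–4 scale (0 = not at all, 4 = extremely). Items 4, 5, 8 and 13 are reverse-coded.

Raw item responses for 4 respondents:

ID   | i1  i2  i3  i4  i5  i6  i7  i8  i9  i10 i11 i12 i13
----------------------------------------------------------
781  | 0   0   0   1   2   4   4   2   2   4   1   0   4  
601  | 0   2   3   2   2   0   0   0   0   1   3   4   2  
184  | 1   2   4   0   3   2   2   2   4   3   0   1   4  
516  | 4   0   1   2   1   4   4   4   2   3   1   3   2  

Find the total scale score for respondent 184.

26

Respondent 184 raw: 1, 2, 4, 0, 3, 2, 2, 2, 4, 3, 0, 1, 4.
Reverse-coded (reversed = (0+4) − raw = 4 − raw):
  item 1: 1
  item 2: 2
  item 3: 4
  item 4: 4 − 0 = 4
  item 5: 4 − 3 = 1
  item 6: 2
  item 7: 2
  item 8: 4 − 2 = 2
  item 9: 4
  item 10: 3
  item 11: 0
  item 12: 1
  item 13: 4 − 4 = 0
Sum = 1 + 2 + 4 + 4 + 1 + 2 + 2 + 2 + 4 + 3 + 0 + 1 + 0 = 26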